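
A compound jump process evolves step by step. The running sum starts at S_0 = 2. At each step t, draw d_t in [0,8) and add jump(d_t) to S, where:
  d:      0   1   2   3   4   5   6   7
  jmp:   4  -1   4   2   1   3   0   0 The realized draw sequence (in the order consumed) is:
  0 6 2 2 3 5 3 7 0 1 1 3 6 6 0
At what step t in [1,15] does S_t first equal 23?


t=0: S=2, d=0, jump=4, S_1=6
t=1: S=6, d=6, jump=0, S_2=6
t=2: S=6, d=2, jump=4, S_3=10
t=3: S=10, d=2, jump=4, S_4=14
t=4: S=14, d=3, jump=2, S_5=16
t=5: S=16, d=5, jump=3, S_6=19
t=6: S=19, d=3, jump=2, S_7=21
t=7: S=21, d=7, jump=0, S_8=21
t=8: S=21, d=0, jump=4, S_9=25
t=9: S=25, d=1, jump=-1, S_10=24
t=10: S=24, d=1, jump=-1, S_11=23
t=11: S=23, d=3, jump=2, S_12=25
t=12: S=25, d=6, jump=0, S_13=25
t=13: S=25, d=6, jump=0, S_14=25
t=14: S=25, d=0, jump=4, S_15=29

11


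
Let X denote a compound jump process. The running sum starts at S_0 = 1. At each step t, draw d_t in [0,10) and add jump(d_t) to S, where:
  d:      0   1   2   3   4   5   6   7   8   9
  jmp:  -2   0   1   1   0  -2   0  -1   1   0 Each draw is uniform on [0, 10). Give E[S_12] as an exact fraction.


-7/5

Outcome values over d=0..9: [-2, 0, 1, 1, 0, -2, 0, -1, 1, 0]
Σy = -2, Σy² = 12, M = 10
μ = -2/10 = -1/5,  σ² = 12/10 − (-1/5)² = 29/25
E[S_12] = 1 + 12·(-1/5) = -7/5


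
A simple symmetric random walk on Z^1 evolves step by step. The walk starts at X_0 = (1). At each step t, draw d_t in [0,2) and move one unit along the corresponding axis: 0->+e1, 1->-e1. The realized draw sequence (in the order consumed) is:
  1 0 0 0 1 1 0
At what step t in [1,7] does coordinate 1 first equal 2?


3

t=0: X=(1), d=1 → -e1, X_1=(0)
t=1: X=(0), d=0 → +e1, X_2=(1)
t=2: X=(1), d=0 → +e1, X_3=(2)
t=3: X=(2), d=0 → +e1, X_4=(3)
t=4: X=(3), d=1 → -e1, X_5=(2)
t=5: X=(2), d=1 → -e1, X_6=(1)
t=6: X=(1), d=0 → +e1, X_7=(2)


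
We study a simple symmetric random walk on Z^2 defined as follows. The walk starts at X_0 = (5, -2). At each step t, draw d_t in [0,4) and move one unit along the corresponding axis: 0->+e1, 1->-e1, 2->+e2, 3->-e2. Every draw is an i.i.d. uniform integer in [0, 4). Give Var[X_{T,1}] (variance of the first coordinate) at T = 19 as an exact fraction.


19/2

Outcome values over d=0..3: [1, -1, 0, 0]
Σy = 0, Σy² = 2, M = 4
μ = 0/4 = 0,  σ² = 2/4 − (0)² = 1/2
Independent increments: Var[X_19] = 19·σ² = 19·(1/2) = 19/2


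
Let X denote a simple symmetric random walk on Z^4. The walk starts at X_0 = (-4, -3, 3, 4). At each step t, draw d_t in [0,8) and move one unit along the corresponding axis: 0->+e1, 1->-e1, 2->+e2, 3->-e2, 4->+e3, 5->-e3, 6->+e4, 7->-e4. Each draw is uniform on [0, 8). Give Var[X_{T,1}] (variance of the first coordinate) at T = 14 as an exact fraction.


Outcome values over d=0..7: [1, -1, 0, 0, 0, 0, 0, 0]
Σy = 0, Σy² = 2, M = 8
μ = 0/8 = 0,  σ² = 2/8 − (0)² = 1/4
Independent increments: Var[X_14] = 14·σ² = 14·(1/4) = 7/2

7/2


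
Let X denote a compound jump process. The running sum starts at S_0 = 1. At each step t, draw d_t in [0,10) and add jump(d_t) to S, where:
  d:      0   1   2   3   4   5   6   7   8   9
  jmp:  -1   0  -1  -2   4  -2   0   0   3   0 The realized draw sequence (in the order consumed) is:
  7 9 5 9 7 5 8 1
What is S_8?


t=0: S=1, d=7, jump=0, S_1=1
t=1: S=1, d=9, jump=0, S_2=1
t=2: S=1, d=5, jump=-2, S_3=-1
t=3: S=-1, d=9, jump=0, S_4=-1
t=4: S=-1, d=7, jump=0, S_5=-1
t=5: S=-1, d=5, jump=-2, S_6=-3
t=6: S=-3, d=8, jump=3, S_7=0
t=7: S=0, d=1, jump=0, S_8=0

0


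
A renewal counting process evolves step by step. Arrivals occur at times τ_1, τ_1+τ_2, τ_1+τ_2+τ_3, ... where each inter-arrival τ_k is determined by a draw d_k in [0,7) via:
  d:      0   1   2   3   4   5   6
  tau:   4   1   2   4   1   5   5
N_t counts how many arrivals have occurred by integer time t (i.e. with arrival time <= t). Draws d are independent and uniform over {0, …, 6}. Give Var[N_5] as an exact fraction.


Inter-arrival values over d=0..6: [4, 1, 2, 4, 1, 5, 5]
Each d has probability 1/7, so the pmf of τ is: f(1) = 2/7, f(2) = 1/7, f(4) = 2/7, f(5) = 2/7
Let p_n(j) = P(N_n = j), with p_0 = [1]. Condition on τ_1: p_n(0) = P(τ > n), and for j >= 1, p_n(j) = Σ_{k<=n} f(k)·p_{n−k}(j−1)
p_1 = [5/7, 2/7]  (j = 0..1)
p_2 = [4/7, 17/49, 4/49]  (j = 0..2)
p_3 = [4/7, 13/49, 48/343, 8/343]  (j = 0..3)
p_4 = [2/7, 26/49, 43/343, 124/2401, 16/2401]  (j = 0..4)
p_5 = [0, 32/49, 93/343, 134/2401, 304/16807, 32/16807]  (j = 0..5)
E[N_5] = Σ j·p_5(j) = 24280/16807;  E[N_5²] = Σ j²·p_5(j) = 43310/16807
Var[N_5] = 43310/16807 − (24280/16807)² = 138392770/282475249

138392770/282475249


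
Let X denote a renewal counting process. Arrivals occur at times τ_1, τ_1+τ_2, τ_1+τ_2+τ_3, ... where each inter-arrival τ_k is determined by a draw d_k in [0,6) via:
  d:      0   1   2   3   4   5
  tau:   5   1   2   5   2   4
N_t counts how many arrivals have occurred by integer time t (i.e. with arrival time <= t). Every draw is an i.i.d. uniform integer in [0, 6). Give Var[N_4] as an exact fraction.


Inter-arrival values over d=0..5: [5, 1, 2, 5, 2, 4]
Each d has probability 1/6, so the pmf of τ is: f(1) = 1/6, f(2) = 1/3, f(4) = 1/6, f(5) = 1/3
Let p_n(j) = P(N_n = j), with p_0 = [1]. Condition on τ_1: p_n(0) = P(τ > n), and for j >= 1, p_n(j) = Σ_{k<=n} f(k)·p_{n−k}(j−1)
p_1 = [5/6, 1/6]  (j = 0..1)
p_2 = [1/2, 17/36, 1/36]  (j = 0..2)
p_3 = [1/2, 13/36, 29/216, 1/216]  (j = 0..3)
p_4 = [1/3, 5/12, 47/216, 41/1296, 1/1296]  (j = 0..4)
E[N_4] = Σ j·p_4(j) = 1231/1296;  E[N_4²] = Σ j²·p_4(j) = 2053/1296
Var[N_4] = 2053/1296 − (1231/1296)² = 1145327/1679616

1145327/1679616


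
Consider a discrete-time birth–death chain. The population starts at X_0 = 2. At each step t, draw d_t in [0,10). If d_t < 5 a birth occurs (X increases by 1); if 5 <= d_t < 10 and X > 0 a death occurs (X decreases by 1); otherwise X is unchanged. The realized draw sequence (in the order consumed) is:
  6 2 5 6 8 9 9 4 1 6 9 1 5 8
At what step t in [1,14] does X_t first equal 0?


t=0: X=2, d=6 → death, X_1=1
t=1: X=1, d=2 → birth, X_2=2
t=2: X=2, d=5 → death, X_3=1
t=3: X=1, d=6 → death, X_4=0
t=4: X=0, d=8 → hold, X_5=0
t=5: X=0, d=9 → hold, X_6=0
t=6: X=0, d=9 → hold, X_7=0
t=7: X=0, d=4 → birth, X_8=1
t=8: X=1, d=1 → birth, X_9=2
t=9: X=2, d=6 → death, X_10=1
t=10: X=1, d=9 → death, X_11=0
t=11: X=0, d=1 → birth, X_12=1
t=12: X=1, d=5 → death, X_13=0
t=13: X=0, d=8 → hold, X_14=0

4


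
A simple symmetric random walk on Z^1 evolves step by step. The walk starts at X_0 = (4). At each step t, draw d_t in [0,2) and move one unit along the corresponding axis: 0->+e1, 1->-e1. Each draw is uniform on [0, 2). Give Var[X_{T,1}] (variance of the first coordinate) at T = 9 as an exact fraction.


9

Outcome values over d=0..1: [1, -1]
Σy = 0, Σy² = 2, M = 2
μ = 0/2 = 0,  σ² = 2/2 − (0)² = 1
Independent increments: Var[X_9] = 9·σ² = 9·(1) = 9


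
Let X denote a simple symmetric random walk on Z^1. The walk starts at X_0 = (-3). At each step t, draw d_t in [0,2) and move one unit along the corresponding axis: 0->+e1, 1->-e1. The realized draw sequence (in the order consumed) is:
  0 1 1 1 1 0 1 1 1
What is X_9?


(-8)

t=0: X=(-3), d=0 → +e1, X_1=(-2)
t=1: X=(-2), d=1 → -e1, X_2=(-3)
t=2: X=(-3), d=1 → -e1, X_3=(-4)
t=3: X=(-4), d=1 → -e1, X_4=(-5)
t=4: X=(-5), d=1 → -e1, X_5=(-6)
t=5: X=(-6), d=0 → +e1, X_6=(-5)
t=6: X=(-5), d=1 → -e1, X_7=(-6)
t=7: X=(-6), d=1 → -e1, X_8=(-7)
t=8: X=(-7), d=1 → -e1, X_9=(-8)


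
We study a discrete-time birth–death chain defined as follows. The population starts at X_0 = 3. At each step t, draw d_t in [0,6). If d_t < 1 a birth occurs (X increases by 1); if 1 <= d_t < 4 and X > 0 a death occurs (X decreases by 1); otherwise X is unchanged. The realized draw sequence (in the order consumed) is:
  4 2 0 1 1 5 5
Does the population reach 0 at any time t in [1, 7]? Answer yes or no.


t=0: X=3, d=4 → hold, X_1=3
t=1: X=3, d=2 → death, X_2=2
t=2: X=2, d=0 → birth, X_3=3
t=3: X=3, d=1 → death, X_4=2
t=4: X=2, d=1 → death, X_5=1
t=5: X=1, d=5 → hold, X_6=1
t=6: X=1, d=5 → hold, X_7=1

no


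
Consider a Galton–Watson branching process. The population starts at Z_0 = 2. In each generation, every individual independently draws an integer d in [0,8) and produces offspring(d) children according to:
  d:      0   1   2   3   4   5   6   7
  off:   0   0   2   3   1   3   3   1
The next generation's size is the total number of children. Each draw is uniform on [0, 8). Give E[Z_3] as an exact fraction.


Outcome values over d=0..7: [0, 0, 2, 3, 1, 3, 3, 1]
Σy = 13, Σy² = 33, M = 8
μ = 13/8 = 13/8,  σ² = 33/8 − (13/8)² = 95/64
E[Z_0] = 2
E[Z_1] = 13/8·E[Z_0] = 13/4
E[Z_2] = 13/8·E[Z_1] = 169/32
E[Z_3] = 13/8·E[Z_2] = 2197/256

2197/256


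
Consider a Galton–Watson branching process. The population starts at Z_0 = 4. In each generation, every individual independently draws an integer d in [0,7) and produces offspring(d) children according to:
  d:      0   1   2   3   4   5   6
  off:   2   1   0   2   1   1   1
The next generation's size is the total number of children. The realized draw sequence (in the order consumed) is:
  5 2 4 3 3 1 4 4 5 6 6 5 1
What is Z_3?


5

gen 0: Z_0=4, draws=[5, 2, 4, 3], offspring=[1, 0, 1, 2], Z_1=4
gen 1: Z_1=4, draws=[3, 1, 4, 4], offspring=[2, 1, 1, 1], Z_2=5
gen 2: Z_2=5, draws=[5, 6, 6, 5, 1], offspring=[1, 1, 1, 1, 1], Z_3=5


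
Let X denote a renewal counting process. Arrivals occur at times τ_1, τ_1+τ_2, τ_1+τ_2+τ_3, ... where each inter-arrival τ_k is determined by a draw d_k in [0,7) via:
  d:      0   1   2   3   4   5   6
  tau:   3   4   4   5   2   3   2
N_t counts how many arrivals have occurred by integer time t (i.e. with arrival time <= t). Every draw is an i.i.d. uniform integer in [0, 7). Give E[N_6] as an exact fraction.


519/343

Inter-arrival values over d=0..6: [3, 4, 4, 5, 2, 3, 2]
Each d has probability 1/7, so the pmf of τ is: f(2) = 2/7, f(3) = 2/7, f(4) = 2/7, f(5) = 1/7
Renewal equation for m(n) = E[N_n]: condition on τ_1 = k (if k <= n, one arrival plus a fresh copy on the remaining n−k steps): m(n) = F(n) + Σ_{k<=n} f(k)·m(n−k), where F(n) = P(τ <= n) and m(0) = 0
m(1) = F(1) = 0
m(2) = F(2) = 2/7
m(3) = F(3) = 4/7
m(4) = F(4) + f(2)·m(2) = 6/7 + 2/7·2/7 = 46/49
m(5) = F(5) + f(2)·m(3) + f(3)·m(2) = 1 + 2/7·4/7 + 2/7·2/7 = 61/49
m(6) = F(6) + f(2)·m(4) + f(3)·m(3) + f(4)·m(2) = 1 + 2/7·46/49 + 2/7·4/7 + 2/7·2/7 = 519/343
E[N_6] = m(6) = 519/343


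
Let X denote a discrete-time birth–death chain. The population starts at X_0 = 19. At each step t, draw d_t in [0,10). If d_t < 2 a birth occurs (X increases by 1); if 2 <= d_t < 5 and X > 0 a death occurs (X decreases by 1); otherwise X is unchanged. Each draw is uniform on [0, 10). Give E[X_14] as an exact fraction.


X can drop by at most 1 per step and X_0 = 19 > T = 14, so X_t >= 19 − t >= 5 > 0 for every t <= 14: the floor at 0 (the 'and X > 0' condition) never binds. Hence X_14 = X_0 + Σ_{t<14} Y_t with i.i.d. increments Y_t = y(d_t) ∈ {+1, −1, 0}.
Outcome values over d=0..9: [1, 1, -1, -1, -1, 0, 0, 0, 0, 0]
Σy = -1, Σy² = 5, M = 10
μ = -1/10 = -1/10,  σ² = 5/10 − (-1/10)² = 49/100
E[X_14] = 19 + 14·(-1/10) = 88/5

88/5


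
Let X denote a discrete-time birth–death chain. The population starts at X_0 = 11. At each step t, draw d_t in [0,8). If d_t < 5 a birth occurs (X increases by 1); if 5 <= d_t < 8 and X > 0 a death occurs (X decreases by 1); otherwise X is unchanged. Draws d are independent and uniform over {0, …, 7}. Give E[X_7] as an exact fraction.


X can drop by at most 1 per step and X_0 = 11 > T = 7, so X_t >= 11 − t >= 4 > 0 for every t <= 7: the floor at 0 (the 'and X > 0' condition) never binds. Hence X_7 = X_0 + Σ_{t<7} Y_t with i.i.d. increments Y_t = y(d_t) ∈ {+1, −1, 0}.
Outcome values over d=0..7: [1, 1, 1, 1, 1, -1, -1, -1]
Σy = 2, Σy² = 8, M = 8
μ = 2/8 = 1/4,  σ² = 8/8 − (1/4)² = 15/16
E[X_7] = 11 + 7·(1/4) = 51/4

51/4


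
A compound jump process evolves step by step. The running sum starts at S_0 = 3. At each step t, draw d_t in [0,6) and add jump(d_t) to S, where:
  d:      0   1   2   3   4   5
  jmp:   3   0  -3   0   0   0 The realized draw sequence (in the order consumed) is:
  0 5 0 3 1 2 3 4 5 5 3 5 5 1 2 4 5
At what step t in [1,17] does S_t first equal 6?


1

t=0: S=3, d=0, jump=3, S_1=6
t=1: S=6, d=5, jump=0, S_2=6
t=2: S=6, d=0, jump=3, S_3=9
t=3: S=9, d=3, jump=0, S_4=9
t=4: S=9, d=1, jump=0, S_5=9
t=5: S=9, d=2, jump=-3, S_6=6
t=6: S=6, d=3, jump=0, S_7=6
t=7: S=6, d=4, jump=0, S_8=6
t=8: S=6, d=5, jump=0, S_9=6
t=9: S=6, d=5, jump=0, S_10=6
t=10: S=6, d=3, jump=0, S_11=6
t=11: S=6, d=5, jump=0, S_12=6
t=12: S=6, d=5, jump=0, S_13=6
t=13: S=6, d=1, jump=0, S_14=6
t=14: S=6, d=2, jump=-3, S_15=3
t=15: S=3, d=4, jump=0, S_16=3
t=16: S=3, d=5, jump=0, S_17=3


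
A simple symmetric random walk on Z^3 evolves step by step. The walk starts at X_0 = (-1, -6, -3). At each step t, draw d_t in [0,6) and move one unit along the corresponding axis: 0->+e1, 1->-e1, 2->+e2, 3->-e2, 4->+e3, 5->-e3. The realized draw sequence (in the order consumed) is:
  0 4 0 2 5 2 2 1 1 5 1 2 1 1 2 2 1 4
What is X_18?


t=0: X=(-1, -6, -3), d=0 → +e1, X_1=(0, -6, -3)
t=1: X=(0, -6, -3), d=4 → +e3, X_2=(0, -6, -2)
t=2: X=(0, -6, -2), d=0 → +e1, X_3=(1, -6, -2)
t=3: X=(1, -6, -2), d=2 → +e2, X_4=(1, -5, -2)
t=4: X=(1, -5, -2), d=5 → -e3, X_5=(1, -5, -3)
t=5: X=(1, -5, -3), d=2 → +e2, X_6=(1, -4, -3)
t=6: X=(1, -4, -3), d=2 → +e2, X_7=(1, -3, -3)
t=7: X=(1, -3, -3), d=1 → -e1, X_8=(0, -3, -3)
t=8: X=(0, -3, -3), d=1 → -e1, X_9=(-1, -3, -3)
t=9: X=(-1, -3, -3), d=5 → -e3, X_10=(-1, -3, -4)
t=10: X=(-1, -3, -4), d=1 → -e1, X_11=(-2, -3, -4)
t=11: X=(-2, -3, -4), d=2 → +e2, X_12=(-2, -2, -4)
t=12: X=(-2, -2, -4), d=1 → -e1, X_13=(-3, -2, -4)
t=13: X=(-3, -2, -4), d=1 → -e1, X_14=(-4, -2, -4)
t=14: X=(-4, -2, -4), d=2 → +e2, X_15=(-4, -1, -4)
t=15: X=(-4, -1, -4), d=2 → +e2, X_16=(-4, 0, -4)
t=16: X=(-4, 0, -4), d=1 → -e1, X_17=(-5, 0, -4)
t=17: X=(-5, 0, -4), d=4 → +e3, X_18=(-5, 0, -3)

(-5, 0, -3)


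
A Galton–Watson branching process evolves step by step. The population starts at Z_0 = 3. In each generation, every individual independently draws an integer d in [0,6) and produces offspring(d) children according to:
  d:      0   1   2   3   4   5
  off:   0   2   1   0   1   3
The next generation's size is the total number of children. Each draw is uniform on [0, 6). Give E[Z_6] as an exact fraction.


Outcome values over d=0..5: [0, 2, 1, 0, 1, 3]
Σy = 7, Σy² = 15, M = 6
μ = 7/6 = 7/6,  σ² = 15/6 − (7/6)² = 41/36
E[Z_0] = 3
E[Z_1] = 7/6·E[Z_0] = 7/2
E[Z_2] = 7/6·E[Z_1] = 49/12
E[Z_3] = 7/6·E[Z_2] = 343/72
E[Z_4] = 7/6·E[Z_3] = 2401/432
E[Z_5] = 7/6·E[Z_4] = 16807/2592
E[Z_6] = 7/6·E[Z_5] = 117649/15552

117649/15552


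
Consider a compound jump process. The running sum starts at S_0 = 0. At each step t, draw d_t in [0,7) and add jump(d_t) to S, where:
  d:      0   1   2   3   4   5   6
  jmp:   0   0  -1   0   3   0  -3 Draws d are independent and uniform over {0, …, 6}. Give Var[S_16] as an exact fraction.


2112/49

Outcome values over d=0..6: [0, 0, -1, 0, 3, 0, -3]
Σy = -1, Σy² = 19, M = 7
μ = -1/7 = -1/7,  σ² = 19/7 − (-1/7)² = 132/49
Independent increments: Var[S_16] = 16·σ² = 16·(132/49) = 2112/49


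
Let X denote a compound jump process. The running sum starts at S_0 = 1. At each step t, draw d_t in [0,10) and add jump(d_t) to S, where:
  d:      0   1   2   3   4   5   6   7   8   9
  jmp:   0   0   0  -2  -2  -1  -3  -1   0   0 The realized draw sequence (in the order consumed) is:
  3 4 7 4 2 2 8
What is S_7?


-6

t=0: S=1, d=3, jump=-2, S_1=-1
t=1: S=-1, d=4, jump=-2, S_2=-3
t=2: S=-3, d=7, jump=-1, S_3=-4
t=3: S=-4, d=4, jump=-2, S_4=-6
t=4: S=-6, d=2, jump=0, S_5=-6
t=5: S=-6, d=2, jump=0, S_6=-6
t=6: S=-6, d=8, jump=0, S_7=-6


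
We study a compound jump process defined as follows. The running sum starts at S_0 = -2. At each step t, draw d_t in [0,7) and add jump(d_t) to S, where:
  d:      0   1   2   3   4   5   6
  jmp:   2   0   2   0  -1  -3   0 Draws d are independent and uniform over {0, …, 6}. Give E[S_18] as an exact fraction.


-2

Outcome values over d=0..6: [2, 0, 2, 0, -1, -3, 0]
Σy = 0, Σy² = 18, M = 7
μ = 0/7 = 0,  σ² = 18/7 − (0)² = 18/7
E[S_18] = -2 + 18·(0) = -2


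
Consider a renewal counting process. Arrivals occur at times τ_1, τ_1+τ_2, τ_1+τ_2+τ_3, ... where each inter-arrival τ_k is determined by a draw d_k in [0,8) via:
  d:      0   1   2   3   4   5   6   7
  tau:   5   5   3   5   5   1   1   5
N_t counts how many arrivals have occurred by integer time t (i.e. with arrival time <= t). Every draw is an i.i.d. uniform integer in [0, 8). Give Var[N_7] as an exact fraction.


171058295/268435456

Inter-arrival values over d=0..7: [5, 5, 3, 5, 5, 1, 1, 5]
Each d has probability 1/8, so the pmf of τ is: f(1) = 1/4, f(3) = 1/8, f(5) = 5/8
Let p_n(j) = P(N_n = j), with p_0 = [1]. Condition on τ_1: p_n(0) = P(τ > n), and for j >= 1, p_n(j) = Σ_{k<=n} f(k)·p_{n−k}(j−1)
p_1 = [3/4, 1/4]  (j = 0..1)
p_2 = [3/4, 3/16, 1/16]  (j = 0..2)
p_3 = [5/8, 5/16, 3/64, 1/64]  (j = 0..3)
p_4 = [5/8, 1/4, 7/64, 3/256, 1/256]  (j = 0..4)
p_5 = [0, 7/8, 11/128, 9/256, 3/1024, 1/1024]  (j = 0..5)
p_6 = [0, 35/64, 53/128, 7/256, 11/1024, 3/4096, 1/4096]  (j = 0..6)
p_7 = [0, 35/64, 73/256, 5/32, 17/2048, 13/4096, 3/16384, 1/16384]  (j = 0..7)
E[N_7] = Σ j·p_7(j) = 26813/16384;  E[N_7²] = Σ j²·p_7(j) = 54321/16384
Var[N_7] = 54321/16384 − (26813/16384)² = 171058295/268435456


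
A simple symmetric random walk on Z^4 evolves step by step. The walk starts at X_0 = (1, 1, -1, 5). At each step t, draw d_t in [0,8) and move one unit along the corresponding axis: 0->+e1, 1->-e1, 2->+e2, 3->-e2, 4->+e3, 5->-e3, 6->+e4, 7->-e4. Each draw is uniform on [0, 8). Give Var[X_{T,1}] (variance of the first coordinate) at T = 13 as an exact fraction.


13/4

Outcome values over d=0..7: [1, -1, 0, 0, 0, 0, 0, 0]
Σy = 0, Σy² = 2, M = 8
μ = 0/8 = 0,  σ² = 2/8 − (0)² = 1/4
Independent increments: Var[X_13] = 13·σ² = 13·(1/4) = 13/4


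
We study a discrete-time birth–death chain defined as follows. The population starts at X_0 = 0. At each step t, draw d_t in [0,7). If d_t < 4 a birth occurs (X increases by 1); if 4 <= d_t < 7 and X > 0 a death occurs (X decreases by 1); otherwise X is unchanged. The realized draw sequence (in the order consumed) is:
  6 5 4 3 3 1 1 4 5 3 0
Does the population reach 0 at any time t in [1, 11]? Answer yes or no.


yes

t=0: X=0, d=6 → hold, X_1=0
t=1: X=0, d=5 → hold, X_2=0
t=2: X=0, d=4 → hold, X_3=0
t=3: X=0, d=3 → birth, X_4=1
t=4: X=1, d=3 → birth, X_5=2
t=5: X=2, d=1 → birth, X_6=3
t=6: X=3, d=1 → birth, X_7=4
t=7: X=4, d=4 → death, X_8=3
t=8: X=3, d=5 → death, X_9=2
t=9: X=2, d=3 → birth, X_10=3
t=10: X=3, d=0 → birth, X_11=4


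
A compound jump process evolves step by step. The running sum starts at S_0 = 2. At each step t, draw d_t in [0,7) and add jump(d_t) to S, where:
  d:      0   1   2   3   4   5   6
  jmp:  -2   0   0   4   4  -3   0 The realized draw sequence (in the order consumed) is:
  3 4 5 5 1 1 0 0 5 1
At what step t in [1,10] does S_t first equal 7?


3

t=0: S=2, d=3, jump=4, S_1=6
t=1: S=6, d=4, jump=4, S_2=10
t=2: S=10, d=5, jump=-3, S_3=7
t=3: S=7, d=5, jump=-3, S_4=4
t=4: S=4, d=1, jump=0, S_5=4
t=5: S=4, d=1, jump=0, S_6=4
t=6: S=4, d=0, jump=-2, S_7=2
t=7: S=2, d=0, jump=-2, S_8=0
t=8: S=0, d=5, jump=-3, S_9=-3
t=9: S=-3, d=1, jump=0, S_10=-3


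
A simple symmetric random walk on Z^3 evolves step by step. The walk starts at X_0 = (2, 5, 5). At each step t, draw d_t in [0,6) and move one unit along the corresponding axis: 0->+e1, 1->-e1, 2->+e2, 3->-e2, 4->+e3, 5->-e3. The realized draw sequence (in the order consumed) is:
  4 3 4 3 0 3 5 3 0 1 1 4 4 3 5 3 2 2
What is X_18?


(2, 1, 7)

t=0: X=(2, 5, 5), d=4 → +e3, X_1=(2, 5, 6)
t=1: X=(2, 5, 6), d=3 → -e2, X_2=(2, 4, 6)
t=2: X=(2, 4, 6), d=4 → +e3, X_3=(2, 4, 7)
t=3: X=(2, 4, 7), d=3 → -e2, X_4=(2, 3, 7)
t=4: X=(2, 3, 7), d=0 → +e1, X_5=(3, 3, 7)
t=5: X=(3, 3, 7), d=3 → -e2, X_6=(3, 2, 7)
t=6: X=(3, 2, 7), d=5 → -e3, X_7=(3, 2, 6)
t=7: X=(3, 2, 6), d=3 → -e2, X_8=(3, 1, 6)
t=8: X=(3, 1, 6), d=0 → +e1, X_9=(4, 1, 6)
t=9: X=(4, 1, 6), d=1 → -e1, X_10=(3, 1, 6)
t=10: X=(3, 1, 6), d=1 → -e1, X_11=(2, 1, 6)
t=11: X=(2, 1, 6), d=4 → +e3, X_12=(2, 1, 7)
t=12: X=(2, 1, 7), d=4 → +e3, X_13=(2, 1, 8)
t=13: X=(2, 1, 8), d=3 → -e2, X_14=(2, 0, 8)
t=14: X=(2, 0, 8), d=5 → -e3, X_15=(2, 0, 7)
t=15: X=(2, 0, 7), d=3 → -e2, X_16=(2, -1, 7)
t=16: X=(2, -1, 7), d=2 → +e2, X_17=(2, 0, 7)
t=17: X=(2, 0, 7), d=2 → +e2, X_18=(2, 1, 7)


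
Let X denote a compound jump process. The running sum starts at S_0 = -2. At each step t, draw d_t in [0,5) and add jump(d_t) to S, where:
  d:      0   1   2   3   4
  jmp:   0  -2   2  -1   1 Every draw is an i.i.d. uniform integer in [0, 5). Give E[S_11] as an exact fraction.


-2

Outcome values over d=0..4: [0, -2, 2, -1, 1]
Σy = 0, Σy² = 10, M = 5
μ = 0/5 = 0,  σ² = 10/5 − (0)² = 2
E[S_11] = -2 + 11·(0) = -2


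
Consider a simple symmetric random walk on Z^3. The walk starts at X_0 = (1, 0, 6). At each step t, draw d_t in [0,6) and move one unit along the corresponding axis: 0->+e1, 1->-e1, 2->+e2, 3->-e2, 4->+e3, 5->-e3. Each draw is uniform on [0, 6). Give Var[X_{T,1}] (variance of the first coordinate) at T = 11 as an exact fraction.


11/3

Outcome values over d=0..5: [1, -1, 0, 0, 0, 0]
Σy = 0, Σy² = 2, M = 6
μ = 0/6 = 0,  σ² = 2/6 − (0)² = 1/3
Independent increments: Var[X_11] = 11·σ² = 11·(1/3) = 11/3


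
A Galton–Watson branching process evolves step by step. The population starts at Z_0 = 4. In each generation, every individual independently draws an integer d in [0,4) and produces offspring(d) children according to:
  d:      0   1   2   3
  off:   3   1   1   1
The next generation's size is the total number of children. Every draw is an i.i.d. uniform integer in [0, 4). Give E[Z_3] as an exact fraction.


27/2

Outcome values over d=0..3: [3, 1, 1, 1]
Σy = 6, Σy² = 12, M = 4
μ = 6/4 = 3/2,  σ² = 12/4 − (3/2)² = 3/4
E[Z_0] = 4
E[Z_1] = 3/2·E[Z_0] = 6
E[Z_2] = 3/2·E[Z_1] = 9
E[Z_3] = 3/2·E[Z_2] = 27/2


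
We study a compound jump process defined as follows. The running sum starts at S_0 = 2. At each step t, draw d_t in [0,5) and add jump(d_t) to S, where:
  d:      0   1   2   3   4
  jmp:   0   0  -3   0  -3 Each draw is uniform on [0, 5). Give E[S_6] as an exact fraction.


-26/5

Outcome values over d=0..4: [0, 0, -3, 0, -3]
Σy = -6, Σy² = 18, M = 5
μ = -6/5 = -6/5,  σ² = 18/5 − (-6/5)² = 54/25
E[S_6] = 2 + 6·(-6/5) = -26/5


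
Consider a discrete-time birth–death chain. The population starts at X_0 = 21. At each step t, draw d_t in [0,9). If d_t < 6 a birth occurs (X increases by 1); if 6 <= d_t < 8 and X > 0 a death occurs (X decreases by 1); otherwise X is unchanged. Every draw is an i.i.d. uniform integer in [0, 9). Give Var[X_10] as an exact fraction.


560/81

X can drop by at most 1 per step and X_0 = 21 > T = 10, so X_t >= 21 − t >= 11 > 0 for every t <= 10: the floor at 0 (the 'and X > 0' condition) never binds. Hence X_10 = X_0 + Σ_{t<10} Y_t with i.i.d. increments Y_t = y(d_t) ∈ {+1, −1, 0}.
Outcome values over d=0..8: [1, 1, 1, 1, 1, 1, -1, -1, 0]
Σy = 4, Σy² = 8, M = 9
μ = 4/9 = 4/9,  σ² = 8/9 − (4/9)² = 56/81
Independent increments: Var[X_10] = 10·σ² = 10·(56/81) = 560/81


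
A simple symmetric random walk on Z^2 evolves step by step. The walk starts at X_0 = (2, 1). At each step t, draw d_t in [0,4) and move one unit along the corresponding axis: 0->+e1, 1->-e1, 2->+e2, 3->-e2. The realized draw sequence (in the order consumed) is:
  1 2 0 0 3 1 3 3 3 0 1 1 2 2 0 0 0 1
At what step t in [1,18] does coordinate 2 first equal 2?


t=0: X=(2, 1), d=1 → -e1, X_1=(1, 1)
t=1: X=(1, 1), d=2 → +e2, X_2=(1, 2)
t=2: X=(1, 2), d=0 → +e1, X_3=(2, 2)
t=3: X=(2, 2), d=0 → +e1, X_4=(3, 2)
t=4: X=(3, 2), d=3 → -e2, X_5=(3, 1)
t=5: X=(3, 1), d=1 → -e1, X_6=(2, 1)
t=6: X=(2, 1), d=3 → -e2, X_7=(2, 0)
t=7: X=(2, 0), d=3 → -e2, X_8=(2, -1)
t=8: X=(2, -1), d=3 → -e2, X_9=(2, -2)
t=9: X=(2, -2), d=0 → +e1, X_10=(3, -2)
t=10: X=(3, -2), d=1 → -e1, X_11=(2, -2)
t=11: X=(2, -2), d=1 → -e1, X_12=(1, -2)
t=12: X=(1, -2), d=2 → +e2, X_13=(1, -1)
t=13: X=(1, -1), d=2 → +e2, X_14=(1, 0)
t=14: X=(1, 0), d=0 → +e1, X_15=(2, 0)
t=15: X=(2, 0), d=0 → +e1, X_16=(3, 0)
t=16: X=(3, 0), d=0 → +e1, X_17=(4, 0)
t=17: X=(4, 0), d=1 → -e1, X_18=(3, 0)

2


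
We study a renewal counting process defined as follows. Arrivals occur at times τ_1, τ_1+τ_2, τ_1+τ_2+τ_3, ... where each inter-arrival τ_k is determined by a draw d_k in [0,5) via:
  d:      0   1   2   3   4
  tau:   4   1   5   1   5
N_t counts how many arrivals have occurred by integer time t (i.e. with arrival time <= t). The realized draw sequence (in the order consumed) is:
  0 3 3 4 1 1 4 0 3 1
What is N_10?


3

draw d_1=0: τ_1=4, arrival time A_1=4
draw d_2=3: τ_2=1, arrival time A_2=5
draw d_3=3: τ_3=1, arrival time A_3=6
draw d_4=4: τ_4=5, arrival time A_4=11
draw d_5=1: τ_5=1, arrival time A_5=12
draw d_6=1: τ_6=1, arrival time A_6=13
draw d_7=4: τ_7=5, arrival time A_7=18
draw d_8=0: τ_8=4, arrival time A_8=22
draw d_9=3: τ_9=1, arrival time A_9=23
draw d_10=1: τ_10=1, arrival time A_10=24
N_t over t=0..10: 0:0 1:0 2:0 3:0 4:1 5:2 6:3 7:3 8:3 9:3 10:3


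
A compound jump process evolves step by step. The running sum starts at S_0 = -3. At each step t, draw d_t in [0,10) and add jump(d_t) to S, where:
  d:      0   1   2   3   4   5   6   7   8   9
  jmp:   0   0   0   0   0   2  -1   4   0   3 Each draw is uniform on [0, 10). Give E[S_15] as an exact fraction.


Outcome values over d=0..9: [0, 0, 0, 0, 0, 2, -1, 4, 0, 3]
Σy = 8, Σy² = 30, M = 10
μ = 8/10 = 4/5,  σ² = 30/10 − (4/5)² = 59/25
E[S_15] = -3 + 15·(4/5) = 9

9


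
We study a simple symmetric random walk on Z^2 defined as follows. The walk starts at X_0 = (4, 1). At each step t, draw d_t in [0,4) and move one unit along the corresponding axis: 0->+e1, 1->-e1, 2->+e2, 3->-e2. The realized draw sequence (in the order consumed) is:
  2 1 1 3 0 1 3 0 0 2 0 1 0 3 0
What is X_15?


t=0: X=(4, 1), d=2 → +e2, X_1=(4, 2)
t=1: X=(4, 2), d=1 → -e1, X_2=(3, 2)
t=2: X=(3, 2), d=1 → -e1, X_3=(2, 2)
t=3: X=(2, 2), d=3 → -e2, X_4=(2, 1)
t=4: X=(2, 1), d=0 → +e1, X_5=(3, 1)
t=5: X=(3, 1), d=1 → -e1, X_6=(2, 1)
t=6: X=(2, 1), d=3 → -e2, X_7=(2, 0)
t=7: X=(2, 0), d=0 → +e1, X_8=(3, 0)
t=8: X=(3, 0), d=0 → +e1, X_9=(4, 0)
t=9: X=(4, 0), d=2 → +e2, X_10=(4, 1)
t=10: X=(4, 1), d=0 → +e1, X_11=(5, 1)
t=11: X=(5, 1), d=1 → -e1, X_12=(4, 1)
t=12: X=(4, 1), d=0 → +e1, X_13=(5, 1)
t=13: X=(5, 1), d=3 → -e2, X_14=(5, 0)
t=14: X=(5, 0), d=0 → +e1, X_15=(6, 0)

(6, 0)


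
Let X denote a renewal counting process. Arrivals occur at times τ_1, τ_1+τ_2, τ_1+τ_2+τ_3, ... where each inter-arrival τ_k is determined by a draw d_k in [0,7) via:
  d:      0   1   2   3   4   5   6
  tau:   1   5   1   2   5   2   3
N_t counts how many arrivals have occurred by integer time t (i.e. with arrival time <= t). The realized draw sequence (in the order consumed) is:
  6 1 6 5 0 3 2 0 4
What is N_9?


2

draw d_1=6: τ_1=3, arrival time A_1=3
draw d_2=1: τ_2=5, arrival time A_2=8
draw d_3=6: τ_3=3, arrival time A_3=11
draw d_4=5: τ_4=2, arrival time A_4=13
draw d_5=0: τ_5=1, arrival time A_5=14
draw d_6=3: τ_6=2, arrival time A_6=16
draw d_7=2: τ_7=1, arrival time A_7=17
draw d_8=0: τ_8=1, arrival time A_8=18
draw d_9=4: τ_9=5, arrival time A_9=23
N_t over t=0..9: 0:0 1:0 2:0 3:1 4:1 5:1 6:1 7:1 8:2 9:2


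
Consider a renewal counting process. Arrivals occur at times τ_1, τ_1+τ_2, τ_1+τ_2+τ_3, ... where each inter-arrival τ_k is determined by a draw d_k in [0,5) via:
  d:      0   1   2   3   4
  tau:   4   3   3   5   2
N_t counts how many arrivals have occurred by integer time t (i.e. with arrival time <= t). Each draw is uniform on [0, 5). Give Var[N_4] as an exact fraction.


134/625

Inter-arrival values over d=0..4: [4, 3, 3, 5, 2]
Each d has probability 1/5, so the pmf of τ is: f(2) = 1/5, f(3) = 2/5, f(4) = 1/5, f(5) = 1/5
Let p_n(j) = P(N_n = j), with p_0 = [1]. Condition on τ_1: p_n(0) = P(τ > n), and for j >= 1, p_n(j) = Σ_{k<=n} f(k)·p_{n−k}(j−1)
p_1 = [1]  (j = 0)
p_2 = [4/5, 1/5]  (j = 0..1)
p_3 = [2/5, 3/5]  (j = 0..1)
p_4 = [1/5, 19/25, 1/25]  (j = 0..2)
E[N_4] = Σ j·p_4(j) = 21/25;  E[N_4²] = Σ j²·p_4(j) = 23/25
Var[N_4] = 23/25 − (21/25)² = 134/625


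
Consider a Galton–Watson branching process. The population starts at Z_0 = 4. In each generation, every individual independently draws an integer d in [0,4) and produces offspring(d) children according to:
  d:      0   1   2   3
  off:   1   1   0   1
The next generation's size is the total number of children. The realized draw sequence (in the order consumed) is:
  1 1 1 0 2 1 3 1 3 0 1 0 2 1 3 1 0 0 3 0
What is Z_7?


gen 0: Z_0=4, draws=[1, 1, 1, 0], offspring=[1, 1, 1, 1], Z_1=4
gen 1: Z_1=4, draws=[2, 1, 3, 1], offspring=[0, 1, 1, 1], Z_2=3
gen 2: Z_2=3, draws=[3, 0, 1], offspring=[1, 1, 1], Z_3=3
gen 3: Z_3=3, draws=[0, 2, 1], offspring=[1, 0, 1], Z_4=2
gen 4: Z_4=2, draws=[3, 1], offspring=[1, 1], Z_5=2
gen 5: Z_5=2, draws=[0, 0], offspring=[1, 1], Z_6=2
gen 6: Z_6=2, draws=[3, 0], offspring=[1, 1], Z_7=2

2


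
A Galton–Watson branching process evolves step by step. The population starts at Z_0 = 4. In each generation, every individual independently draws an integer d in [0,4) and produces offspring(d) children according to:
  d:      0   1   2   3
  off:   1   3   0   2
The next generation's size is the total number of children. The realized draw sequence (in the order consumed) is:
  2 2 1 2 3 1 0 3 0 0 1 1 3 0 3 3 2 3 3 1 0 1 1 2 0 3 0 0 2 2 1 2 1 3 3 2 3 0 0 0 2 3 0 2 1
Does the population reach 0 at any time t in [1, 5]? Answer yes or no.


gen 0: Z_0=4, draws=[2, 2, 1, 2], offspring=[0, 0, 3, 0], Z_1=3
gen 1: Z_1=3, draws=[3, 1, 0], offspring=[2, 3, 1], Z_2=6
gen 2: Z_2=6, draws=[3, 0, 0, 1, 1, 3], offspring=[2, 1, 1, 3, 3, 2], Z_3=12
gen 3: Z_3=12, draws=[0, 3, 3, 2, 3, 3, 1, 0, 1, 1, 2, 0], offspring=[1, 2, 2, 0, 2, 2, 3, 1, 3, 3, 0, 1], Z_4=20
gen 4: Z_4=20, draws=[3, 0, 0, 2, 2, 1, 2, 1, 3, 3, 2, 3, 0, 0, 0, 2, 3, 0, 2, 1], offspring=[2, 1, 1, 0, 0, 3, 0, 3, 2, 2, 0, 2, 1, 1, 1, 0, 2, 1, 0, 3], Z_5=25

no


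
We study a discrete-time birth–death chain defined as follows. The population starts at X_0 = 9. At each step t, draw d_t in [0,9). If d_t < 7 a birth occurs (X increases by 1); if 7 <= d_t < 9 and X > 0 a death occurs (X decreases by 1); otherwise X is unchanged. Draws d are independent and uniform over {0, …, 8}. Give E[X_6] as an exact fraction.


37/3

X can drop by at most 1 per step and X_0 = 9 > T = 6, so X_t >= 9 − t >= 3 > 0 for every t <= 6: the floor at 0 (the 'and X > 0' condition) never binds. Hence X_6 = X_0 + Σ_{t<6} Y_t with i.i.d. increments Y_t = y(d_t) ∈ {+1, −1, 0}.
Outcome values over d=0..8: [1, 1, 1, 1, 1, 1, 1, -1, -1]
Σy = 5, Σy² = 9, M = 9
μ = 5/9 = 5/9,  σ² = 9/9 − (5/9)² = 56/81
E[X_6] = 9 + 6·(5/9) = 37/3


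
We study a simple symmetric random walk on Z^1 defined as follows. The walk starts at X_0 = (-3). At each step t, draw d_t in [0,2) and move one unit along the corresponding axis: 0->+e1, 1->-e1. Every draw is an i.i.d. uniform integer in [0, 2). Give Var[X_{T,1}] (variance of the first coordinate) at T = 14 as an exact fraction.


Outcome values over d=0..1: [1, -1]
Σy = 0, Σy² = 2, M = 2
μ = 0/2 = 0,  σ² = 2/2 − (0)² = 1
Independent increments: Var[X_14] = 14·σ² = 14·(1) = 14

14


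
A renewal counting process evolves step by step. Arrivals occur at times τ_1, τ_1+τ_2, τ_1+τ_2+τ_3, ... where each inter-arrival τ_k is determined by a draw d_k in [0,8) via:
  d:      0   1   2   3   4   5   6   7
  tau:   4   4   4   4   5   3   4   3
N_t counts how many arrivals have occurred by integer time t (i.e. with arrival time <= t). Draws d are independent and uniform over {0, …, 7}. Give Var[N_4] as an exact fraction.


7/64

Inter-arrival values over d=0..7: [4, 4, 4, 4, 5, 3, 4, 3]
Each d has probability 1/8, so the pmf of τ is: f(3) = 1/4, f(4) = 5/8, f(5) = 1/8
Let p_n(j) = P(N_n = j), with p_0 = [1]. Condition on τ_1: p_n(0) = P(τ > n), and for j >= 1, p_n(j) = Σ_{k<=n} f(k)·p_{n−k}(j−1)
p_1 = [1]  (j = 0)
p_2 = [1]  (j = 0)
p_3 = [3/4, 1/4]  (j = 0..1)
p_4 = [1/8, 7/8]  (j = 0..1)
E[N_4] = Σ j·p_4(j) = 7/8;  E[N_4²] = Σ j²·p_4(j) = 7/8
Var[N_4] = 7/8 − (7/8)² = 7/64


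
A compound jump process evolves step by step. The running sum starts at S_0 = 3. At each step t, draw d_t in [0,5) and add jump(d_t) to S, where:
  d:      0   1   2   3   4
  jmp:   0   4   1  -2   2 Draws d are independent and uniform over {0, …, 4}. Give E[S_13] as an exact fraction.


Outcome values over d=0..4: [0, 4, 1, -2, 2]
Σy = 5, Σy² = 25, M = 5
μ = 5/5 = 1,  σ² = 25/5 − (1)² = 4
E[S_13] = 3 + 13·(1) = 16

16


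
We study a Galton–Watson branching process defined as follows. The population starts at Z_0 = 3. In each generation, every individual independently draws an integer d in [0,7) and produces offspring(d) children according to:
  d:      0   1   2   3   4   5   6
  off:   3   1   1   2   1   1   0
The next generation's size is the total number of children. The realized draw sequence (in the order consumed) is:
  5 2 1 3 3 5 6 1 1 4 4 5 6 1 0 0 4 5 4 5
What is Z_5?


7

gen 0: Z_0=3, draws=[5, 2, 1], offspring=[1, 1, 1], Z_1=3
gen 1: Z_1=3, draws=[3, 3, 5], offspring=[2, 2, 1], Z_2=5
gen 2: Z_2=5, draws=[6, 1, 1, 4, 4], offspring=[0, 1, 1, 1, 1], Z_3=4
gen 3: Z_3=4, draws=[5, 6, 1, 0], offspring=[1, 0, 1, 3], Z_4=5
gen 4: Z_4=5, draws=[0, 4, 5, 4, 5], offspring=[3, 1, 1, 1, 1], Z_5=7


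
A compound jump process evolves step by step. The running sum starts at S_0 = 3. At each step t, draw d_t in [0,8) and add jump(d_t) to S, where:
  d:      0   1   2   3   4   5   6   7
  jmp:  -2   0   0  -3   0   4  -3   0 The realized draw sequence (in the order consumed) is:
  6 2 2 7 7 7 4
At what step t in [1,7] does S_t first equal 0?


t=0: S=3, d=6, jump=-3, S_1=0
t=1: S=0, d=2, jump=0, S_2=0
t=2: S=0, d=2, jump=0, S_3=0
t=3: S=0, d=7, jump=0, S_4=0
t=4: S=0, d=7, jump=0, S_5=0
t=5: S=0, d=7, jump=0, S_6=0
t=6: S=0, d=4, jump=0, S_7=0

1


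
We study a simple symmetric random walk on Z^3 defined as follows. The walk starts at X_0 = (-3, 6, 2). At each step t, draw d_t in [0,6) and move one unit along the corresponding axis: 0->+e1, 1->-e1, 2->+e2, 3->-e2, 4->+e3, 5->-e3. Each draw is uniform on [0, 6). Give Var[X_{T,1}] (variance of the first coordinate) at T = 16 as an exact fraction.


Outcome values over d=0..5: [1, -1, 0, 0, 0, 0]
Σy = 0, Σy² = 2, M = 6
μ = 0/6 = 0,  σ² = 2/6 − (0)² = 1/3
Independent increments: Var[X_16] = 16·σ² = 16·(1/3) = 16/3

16/3


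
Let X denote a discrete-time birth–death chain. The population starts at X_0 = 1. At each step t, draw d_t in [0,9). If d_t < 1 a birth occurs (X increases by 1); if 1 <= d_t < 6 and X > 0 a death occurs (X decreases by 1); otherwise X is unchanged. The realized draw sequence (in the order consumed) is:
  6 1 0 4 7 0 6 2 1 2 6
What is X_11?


0

t=0: X=1, d=6 → hold, X_1=1
t=1: X=1, d=1 → death, X_2=0
t=2: X=0, d=0 → birth, X_3=1
t=3: X=1, d=4 → death, X_4=0
t=4: X=0, d=7 → hold, X_5=0
t=5: X=0, d=0 → birth, X_6=1
t=6: X=1, d=6 → hold, X_7=1
t=7: X=1, d=2 → death, X_8=0
t=8: X=0, d=1 → hold, X_9=0
t=9: X=0, d=2 → hold, X_10=0
t=10: X=0, d=6 → hold, X_11=0


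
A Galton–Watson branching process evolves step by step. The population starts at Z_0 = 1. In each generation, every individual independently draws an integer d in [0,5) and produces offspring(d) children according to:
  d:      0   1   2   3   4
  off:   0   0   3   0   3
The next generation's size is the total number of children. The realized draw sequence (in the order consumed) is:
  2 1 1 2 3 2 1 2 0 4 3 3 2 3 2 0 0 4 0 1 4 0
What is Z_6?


6

gen 0: Z_0=1, draws=[2], offspring=[3], Z_1=3
gen 1: Z_1=3, draws=[1, 1, 2], offspring=[0, 0, 3], Z_2=3
gen 2: Z_2=3, draws=[3, 2, 1], offspring=[0, 3, 0], Z_3=3
gen 3: Z_3=3, draws=[2, 0, 4], offspring=[3, 0, 3], Z_4=6
gen 4: Z_4=6, draws=[3, 3, 2, 3, 2, 0], offspring=[0, 0, 3, 0, 3, 0], Z_5=6
gen 5: Z_5=6, draws=[0, 4, 0, 1, 4, 0], offspring=[0, 3, 0, 0, 3, 0], Z_6=6


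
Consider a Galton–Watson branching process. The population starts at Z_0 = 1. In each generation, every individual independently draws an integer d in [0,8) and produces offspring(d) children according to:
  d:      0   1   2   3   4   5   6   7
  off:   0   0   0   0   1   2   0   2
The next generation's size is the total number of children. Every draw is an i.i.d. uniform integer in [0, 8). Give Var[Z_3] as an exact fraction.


Outcome values over d=0..7: [0, 0, 0, 0, 1, 2, 0, 2]
Σy = 5, Σy² = 9, M = 8
μ = 5/8 = 5/8,  σ² = 9/8 − (5/8)² = 47/64
V_0 = 0, E_0 = 1
V_1 = 47/64·E_0 + (5/8)²·V_0 = 47/64;  E_1 = 5/8
V_2 = 47/64·E_1 + (5/8)²·V_1 = 3055/4096;  E_2 = 25/64
V_3 = 47/64·E_2 + (5/8)²·V_2 = 151575/262144;  E_3 = 125/512

151575/262144


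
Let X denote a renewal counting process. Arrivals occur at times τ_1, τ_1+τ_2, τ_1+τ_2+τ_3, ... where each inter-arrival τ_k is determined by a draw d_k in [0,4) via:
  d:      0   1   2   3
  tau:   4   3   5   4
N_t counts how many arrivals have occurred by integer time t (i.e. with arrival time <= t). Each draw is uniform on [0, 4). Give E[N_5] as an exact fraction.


Inter-arrival values over d=0..3: [4, 3, 5, 4]
Each d has probability 1/4, so the pmf of τ is: f(3) = 1/4, f(4) = 1/2, f(5) = 1/4
Renewal equation for m(n) = E[N_n]: condition on τ_1 = k (if k <= n, one arrival plus a fresh copy on the remaining n−k steps): m(n) = F(n) + Σ_{k<=n} f(k)·m(n−k), where F(n) = P(τ <= n) and m(0) = 0
m(1) = F(1) = 0
m(2) = F(2) = 0
m(3) = F(3) = 1/4
m(4) = F(4) = 3/4
m(5) = F(5) = 1
E[N_5] = m(5) = 1

1


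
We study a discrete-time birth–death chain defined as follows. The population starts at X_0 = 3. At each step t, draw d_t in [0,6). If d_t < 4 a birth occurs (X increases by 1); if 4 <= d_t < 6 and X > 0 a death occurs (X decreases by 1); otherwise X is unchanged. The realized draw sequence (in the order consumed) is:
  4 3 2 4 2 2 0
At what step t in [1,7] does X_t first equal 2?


t=0: X=3, d=4 → death, X_1=2
t=1: X=2, d=3 → birth, X_2=3
t=2: X=3, d=2 → birth, X_3=4
t=3: X=4, d=4 → death, X_4=3
t=4: X=3, d=2 → birth, X_5=4
t=5: X=4, d=2 → birth, X_6=5
t=6: X=5, d=0 → birth, X_7=6

1


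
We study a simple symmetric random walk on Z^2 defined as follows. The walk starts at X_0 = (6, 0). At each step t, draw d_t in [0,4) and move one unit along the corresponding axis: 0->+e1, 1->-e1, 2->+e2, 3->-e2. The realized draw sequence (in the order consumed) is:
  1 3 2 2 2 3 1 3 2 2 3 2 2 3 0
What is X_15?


(5, 2)

t=0: X=(6, 0), d=1 → -e1, X_1=(5, 0)
t=1: X=(5, 0), d=3 → -e2, X_2=(5, -1)
t=2: X=(5, -1), d=2 → +e2, X_3=(5, 0)
t=3: X=(5, 0), d=2 → +e2, X_4=(5, 1)
t=4: X=(5, 1), d=2 → +e2, X_5=(5, 2)
t=5: X=(5, 2), d=3 → -e2, X_6=(5, 1)
t=6: X=(5, 1), d=1 → -e1, X_7=(4, 1)
t=7: X=(4, 1), d=3 → -e2, X_8=(4, 0)
t=8: X=(4, 0), d=2 → +e2, X_9=(4, 1)
t=9: X=(4, 1), d=2 → +e2, X_10=(4, 2)
t=10: X=(4, 2), d=3 → -e2, X_11=(4, 1)
t=11: X=(4, 1), d=2 → +e2, X_12=(4, 2)
t=12: X=(4, 2), d=2 → +e2, X_13=(4, 3)
t=13: X=(4, 3), d=3 → -e2, X_14=(4, 2)
t=14: X=(4, 2), d=0 → +e1, X_15=(5, 2)


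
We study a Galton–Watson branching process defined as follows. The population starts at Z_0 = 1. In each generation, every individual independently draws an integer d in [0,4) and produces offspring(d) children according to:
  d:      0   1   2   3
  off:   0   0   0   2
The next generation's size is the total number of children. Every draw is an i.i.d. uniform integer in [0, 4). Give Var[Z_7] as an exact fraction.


Outcome values over d=0..3: [0, 0, 0, 2]
Σy = 2, Σy² = 4, M = 4
μ = 2/4 = 1/2,  σ² = 4/4 − (1/2)² = 3/4
V_0 = 0, E_0 = 1
V_1 = 3/4·E_0 + (1/2)²·V_0 = 3/4;  E_1 = 1/2
V_2 = 3/4·E_1 + (1/2)²·V_1 = 9/16;  E_2 = 1/4
V_3 = 3/4·E_2 + (1/2)²·V_2 = 21/64;  E_3 = 1/8
V_4 = 3/4·E_3 + (1/2)²·V_3 = 45/256;  E_4 = 1/16
V_5 = 3/4·E_4 + (1/2)²·V_4 = 93/1024;  E_5 = 1/32
V_6 = 3/4·E_5 + (1/2)²·V_5 = 189/4096;  E_6 = 1/64
V_7 = 3/4·E_6 + (1/2)²·V_6 = 381/16384;  E_7 = 1/128

381/16384
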